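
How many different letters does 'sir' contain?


Unique letters in 'sir': {i, r, s} = 3 distinct letters.

3


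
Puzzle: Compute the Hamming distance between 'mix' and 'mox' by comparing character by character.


Alignment:
Position 1: 'm' vs 'm' = match
Position 2: 'i' vs 'o' = DIFFER
Position 3: 'x' vs 'x' = match
Total differences: 1

1


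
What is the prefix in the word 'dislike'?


The word 'dislike' = 'dis' (prefix) + 'like' (root). The prefix is 'dis'.

dis


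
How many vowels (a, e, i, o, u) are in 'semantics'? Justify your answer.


Vowels in 'semantics': e, a, i = 3 vowels.

3


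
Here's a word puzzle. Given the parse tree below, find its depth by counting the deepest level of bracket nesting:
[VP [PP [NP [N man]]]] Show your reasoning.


Count bracket nesting levels:
'[' at pos 0: depth = 1
'[' at pos 4: depth = 2
'[' at pos 8: depth = 3
'[' at pos 12: depth = 4
Maximum depth reached: 4

4


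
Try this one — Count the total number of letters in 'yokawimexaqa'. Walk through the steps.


Spell out 'yokawimexaqa' and number each letter: y(1), o(2), k(3), a(4), w(5), i(6), m(7), e(8), x(9), a(10), q(11), a(12). Total: 12 letters.

12


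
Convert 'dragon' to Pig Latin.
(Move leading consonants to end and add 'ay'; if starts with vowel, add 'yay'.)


'dragon': move consonant cluster 'dr' to end and add 'ay': 'agondray'.

agondray


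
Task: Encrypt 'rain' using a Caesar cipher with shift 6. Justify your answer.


Shift each letter by 6: r -> x, a -> g, i -> o, n -> t. Result: 'xgot'.

xgot


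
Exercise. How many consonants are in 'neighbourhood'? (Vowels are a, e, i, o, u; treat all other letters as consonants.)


Consonants in 'neighbourhood': n, g, h, b, r, h, d = 7 consonants.

7


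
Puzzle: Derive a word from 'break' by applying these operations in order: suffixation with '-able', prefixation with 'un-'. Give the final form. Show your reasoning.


Step 1: Add suffix '-able' to 'break' = 'breakable'
Step 2: Add prefix 'un-' to 'breakable' = 'unbreakable'

unbreakable


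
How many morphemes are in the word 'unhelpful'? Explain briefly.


Decomposition: un- (prefix) + help (root) + -ful (suffix) = 3 morpheme(s)

3 morphemes


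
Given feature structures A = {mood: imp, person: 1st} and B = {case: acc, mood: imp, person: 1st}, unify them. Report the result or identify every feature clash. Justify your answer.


Compare features:
case: A=_ vs B=acc -> unified: acc
mood: A=imp vs B=imp -> unified: imp
person: A=1st vs B=1st -> unified: 1st
No clashes found.

Unified: {case: acc, mood: imp, person: 1st}


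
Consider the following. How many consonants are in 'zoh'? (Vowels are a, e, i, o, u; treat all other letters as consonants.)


Consonants in 'zoh': z, h = 2 consonants.

2


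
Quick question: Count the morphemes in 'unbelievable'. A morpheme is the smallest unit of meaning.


Decomposition: un- (prefix) + believe (root) + -able (suffix) = 3 morpheme(s)

3 morphemes


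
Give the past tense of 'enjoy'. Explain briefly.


Apply rule: Add -ed. 'enjoy' becomes 'enjoyed'.

enjoyed


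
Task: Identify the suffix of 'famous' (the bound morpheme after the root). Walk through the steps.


The word 'famous' = 'fame' (root) + '-ous' (suffix). The suffix is '-ous'.

ous


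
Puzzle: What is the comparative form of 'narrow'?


Apply comparative formation (add -er): 'narrow' -> 'narrower'.

narrower


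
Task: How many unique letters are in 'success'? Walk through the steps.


Unique letters in 'success': {c, e, s, u} = 4 distinct letters.

4


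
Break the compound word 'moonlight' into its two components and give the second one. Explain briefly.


Split 'moonlight' into 'moon' + 'light'. The second part is 'light'.

light


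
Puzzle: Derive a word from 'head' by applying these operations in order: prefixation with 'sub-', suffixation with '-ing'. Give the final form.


Step 1: Add prefix 'sub-' to 'head' = 'subhead'
Step 2: Add suffix '-ing' to 'subhead' = 'subheading'

subheading


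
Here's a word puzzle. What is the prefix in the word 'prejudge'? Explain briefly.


The word 'prejudge' = 'pre' (prefix) + 'judge' (root). The prefix is 'pre'.

pre


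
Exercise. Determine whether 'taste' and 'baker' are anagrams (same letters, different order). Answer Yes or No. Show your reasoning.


Sorted letters of 'taste': 'aestt'
Sorted letters of 'baker': 'abekr'
They do not match.

No


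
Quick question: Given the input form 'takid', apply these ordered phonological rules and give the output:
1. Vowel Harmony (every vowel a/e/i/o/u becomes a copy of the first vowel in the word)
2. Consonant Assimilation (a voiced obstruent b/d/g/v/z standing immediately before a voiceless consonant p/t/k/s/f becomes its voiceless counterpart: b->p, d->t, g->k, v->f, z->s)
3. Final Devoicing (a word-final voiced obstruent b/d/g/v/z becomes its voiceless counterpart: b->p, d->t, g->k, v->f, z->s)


Starting form: 'takid'
Rule 1: Vowel Harmony: all vowels become 'a' (matching first vowel). 'takid' -> 'takad'
Rule 2: Consonant Assimilation: no voiced obstruent (b/d/g/v/z) stands immediately before a voiceless consonant (p/t/k/s/f). No change.
Rule 3: Final Devoicing: word-final voiced obstruent 'd' becomes voiceless 't'. 'takad' -> 'takat'
Final form: 'takat'

takat


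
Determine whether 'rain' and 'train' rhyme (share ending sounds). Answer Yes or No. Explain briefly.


Rime (stressed vowel + following sounds) of 'rain': -ain = /eɪn/
Rime of 'train': -ain = /eɪn/
/eɪn/ and /eɪn/ are the same ending sound, so the words rhyme.

Yes


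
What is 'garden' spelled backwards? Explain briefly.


Reverse 'garden' character by character: 'nedrag'.

nedrag


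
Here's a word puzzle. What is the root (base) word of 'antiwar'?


Remove prefix 'anti' from 'antiwar' to get root 'war'.

war


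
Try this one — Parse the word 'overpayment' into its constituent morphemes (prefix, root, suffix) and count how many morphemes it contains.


Step 1: Identify prefix: 'over' (meaning: excessively)
Step 2: Identify root: 'pay'
Step 3: Identify suffix(es): 'ment'
Decomposition: over- (prefix: excessively) + pay (root) + -ment (suffix: action/result)
Total morphemes: 3

3 morphemes (over- (prefix: excessively) + pay (root) + -ment (suffix: action/result))


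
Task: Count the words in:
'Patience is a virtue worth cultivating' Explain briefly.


Split into words: Patience | is | a | virtue | worth | cultivating = 6 words.

6


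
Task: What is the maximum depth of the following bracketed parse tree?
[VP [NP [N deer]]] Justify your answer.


Count bracket nesting levels:
'[' at pos 0: depth = 1
'[' at pos 4: depth = 2
'[' at pos 8: depth = 3
Maximum depth reached: 3

3


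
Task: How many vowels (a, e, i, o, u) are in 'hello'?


Vowels in 'hello': e, o = 2 vowels.

2


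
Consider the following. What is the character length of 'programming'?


Spell out 'programming' and number each letter: p(1), r(2), o(3), g(4), r(5), a(6), m(7), m(8), i(9), n(10), g(11). Total: 11 letters.

11


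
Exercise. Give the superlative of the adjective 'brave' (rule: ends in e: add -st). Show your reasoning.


Apply superlative formation (ends in e: add -st): 'brave' -> 'bravest'.

bravest


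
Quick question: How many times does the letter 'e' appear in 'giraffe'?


Letter 'e' in 'giraffe': found at position(s) 7 = 1 occurrence(s).

1


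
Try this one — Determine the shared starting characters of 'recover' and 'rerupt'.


Compare from the start: 2 characters match: 're'. Mismatch at position 3: 'c' vs 'r'.

re


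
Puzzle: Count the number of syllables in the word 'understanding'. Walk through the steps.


Break 'understanding' into syllables: un-der-stand-ing -> un | der | stand | ing = 4 syllables

4 syllables


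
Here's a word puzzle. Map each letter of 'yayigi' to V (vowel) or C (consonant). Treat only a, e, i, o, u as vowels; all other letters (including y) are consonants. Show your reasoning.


Letter mapping: y = C, a = V, y = C, i = V, g = C, i = V.

CVCVCV


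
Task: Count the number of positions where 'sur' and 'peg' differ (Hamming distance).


Alignment:
Position 1: 's' vs 'p' = DIFFER
Position 2: 'u' vs 'e' = DIFFER
Position 3: 'r' vs 'g' = DIFFER
Total differences: 3

3


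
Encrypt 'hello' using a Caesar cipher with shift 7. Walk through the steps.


Shift each letter by 7: h -> o, e -> l, l -> s, l -> s, o -> v. Result: 'olssv'.

olssv


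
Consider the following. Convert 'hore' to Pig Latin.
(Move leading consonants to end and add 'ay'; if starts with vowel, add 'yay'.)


'hore': move consonant cluster 'h' to end and add 'ay': 'orehay'.

orehay


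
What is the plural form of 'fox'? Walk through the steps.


Apply rule: Add -es (sibilant/fricative ending). 'fox' becomes 'foxes'.

foxes


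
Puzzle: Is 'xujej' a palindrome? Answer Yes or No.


Forward: 'xujej'
Reversed: 'jejux'
They differ.

No


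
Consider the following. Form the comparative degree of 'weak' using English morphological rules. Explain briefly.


Apply comparative formation (add -er): 'weak' -> 'weaker'.

weaker


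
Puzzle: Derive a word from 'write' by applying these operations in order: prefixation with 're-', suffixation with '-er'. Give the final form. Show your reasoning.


Step 1: Add prefix 're-' to 'write' = 'rewrite'
Step 2: Add suffix '-er' to 'rewrite' = 'rewriter'

rewriter


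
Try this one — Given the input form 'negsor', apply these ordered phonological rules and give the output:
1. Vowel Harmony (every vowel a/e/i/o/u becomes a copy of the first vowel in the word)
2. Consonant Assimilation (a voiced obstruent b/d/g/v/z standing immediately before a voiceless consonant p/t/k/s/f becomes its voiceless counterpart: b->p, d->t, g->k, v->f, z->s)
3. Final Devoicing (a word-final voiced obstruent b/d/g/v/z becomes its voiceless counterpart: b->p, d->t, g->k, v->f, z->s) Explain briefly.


Starting form: 'negsor'
Rule 1: Vowel Harmony: all vowels become 'e' (matching first vowel). 'negsor' -> 'negser'
Rule 2: Consonant Assimilation: voiced obstruent before voiceless consonant becomes voiceless ('gs' -> 'ks'). 'negser' -> 'nekser'
Rule 3: Final Devoicing: final consonant 'r' is not one of the voiced obstruents b/d/g/v/z. No change.
Final form: 'nekser'

nekser


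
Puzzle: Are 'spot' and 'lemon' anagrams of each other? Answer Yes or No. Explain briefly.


Sorted letters of 'spot': 'opst'
Sorted letters of 'lemon': 'elmno'
They do not match.

No


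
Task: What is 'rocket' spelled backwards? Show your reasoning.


Reverse 'rocket' character by character: 'tekcor'.

tekcor


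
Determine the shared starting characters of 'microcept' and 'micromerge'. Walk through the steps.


Compare from the start: 5 characters match: 'micro'. Mismatch at position 6: 'c' vs 'm'.

micro


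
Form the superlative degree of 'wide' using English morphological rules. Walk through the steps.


Apply superlative formation (ends in e: add -st): 'wide' -> 'widest'.

widest


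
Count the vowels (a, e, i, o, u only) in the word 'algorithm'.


Vowels in 'algorithm': a, o, i = 3 vowels.

3


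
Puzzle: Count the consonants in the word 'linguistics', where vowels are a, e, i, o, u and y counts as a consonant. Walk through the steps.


Consonants in 'linguistics': l, n, g, s, t, c, s = 7 consonants.

7


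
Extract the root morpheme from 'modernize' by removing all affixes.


Remove suffix '-ize' from 'modernize' to get root 'modern'.

modern


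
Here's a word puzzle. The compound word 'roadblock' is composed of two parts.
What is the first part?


Split 'roadblock' into 'road' + 'block'. The first part is 'road'.

road


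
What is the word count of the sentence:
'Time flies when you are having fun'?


Split into words: Time | flies | when | you | are | having | fun = 7 words.

7


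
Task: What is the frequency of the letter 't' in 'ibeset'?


Letter 't' in 'ibeset': found at position(s) 6 = 1 occurrence(s).

1


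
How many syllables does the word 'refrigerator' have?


Break 'refrigerator' into syllables: re-frig-er-a-tor -> re | frig | er | a | tor = 5 syllables

5 syllables


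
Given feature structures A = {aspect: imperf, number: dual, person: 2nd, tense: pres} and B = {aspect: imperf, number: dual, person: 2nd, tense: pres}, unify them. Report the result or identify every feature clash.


Compare features:
aspect: A=imperf vs B=imperf -> unified: imperf
number: A=dual vs B=dual -> unified: dual
person: A=2nd vs B=2nd -> unified: 2nd
tense: A=pres vs B=pres -> unified: pres
No clashes found.

Unified: {aspect: imperf, number: dual, person: 2nd, tense: pres}


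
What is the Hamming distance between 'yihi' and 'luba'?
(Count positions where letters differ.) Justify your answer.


Alignment:
Position 1: 'y' vs 'l' = DIFFER
Position 2: 'i' vs 'u' = DIFFER
Position 3: 'h' vs 'b' = DIFFER
Position 4: 'i' vs 'a' = DIFFER
Total differences: 4

4


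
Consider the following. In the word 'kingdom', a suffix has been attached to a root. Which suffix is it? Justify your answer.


The word 'kingdom' = 'king' (root) + '-dom' (suffix). The suffix is '-dom'.

dom


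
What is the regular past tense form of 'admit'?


Apply rule: Double final consonant and add -ed. 'admit' becomes 'admitted'.

admitted


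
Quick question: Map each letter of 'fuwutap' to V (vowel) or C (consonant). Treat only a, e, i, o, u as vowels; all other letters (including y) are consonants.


Letter mapping: f = C, u = V, w = C, u = V, t = C, a = V, p = C.

CVCVCVC


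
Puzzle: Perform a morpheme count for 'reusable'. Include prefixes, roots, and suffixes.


Decomposition: re- (prefix) + use (root) + -able (suffix) = 3 morpheme(s)

3 morphemes


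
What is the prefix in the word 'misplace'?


The word 'misplace' = 'mis' (prefix) + 'place' (root). The prefix is 'mis'.

mis


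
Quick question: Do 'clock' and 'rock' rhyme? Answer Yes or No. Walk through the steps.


Rime (stressed vowel + following sounds) of 'clock': -ock = /ɒk/
Rime of 'rock': -ock = /ɒk/
/ɒk/ and /ɒk/ are the same ending sound, so the words rhyme.

Yes


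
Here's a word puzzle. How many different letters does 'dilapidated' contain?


Unique letters in 'dilapidated': {a, d, e, i, l, p, t} = 7 distinct letters.

7


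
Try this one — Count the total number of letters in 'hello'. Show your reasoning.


Spell out 'hello' and number each letter: h(1), e(2), l(3), l(4), o(5). Total: 5 letters.

5


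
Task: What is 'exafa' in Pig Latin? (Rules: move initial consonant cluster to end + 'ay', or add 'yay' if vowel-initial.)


'exafa' starts with a vowel, so add 'yay': 'exafayay'.

exafayay


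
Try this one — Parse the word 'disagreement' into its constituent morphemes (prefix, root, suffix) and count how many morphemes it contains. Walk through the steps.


Step 1: Identify prefix: 'dis' (meaning: not/apart)
Step 2: Identify root: 'agree'
Step 3: Identify suffix(es): 'ment'
Decomposition: dis- (prefix: not/apart) + agree (root) + -ment (suffix: action/result)
Total morphemes: 3

3 morphemes (dis- (prefix: not/apart) + agree (root) + -ment (suffix: action/result))


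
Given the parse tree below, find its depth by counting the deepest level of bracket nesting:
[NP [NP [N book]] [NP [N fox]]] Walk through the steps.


Count bracket nesting levels:
'[' at pos 0: depth = 1
'[' at pos 4: depth = 2
'[' at pos 8: depth = 3
'[' at pos 18: depth = 2
'[' at pos 22: depth = 3
Maximum depth reached: 3

3


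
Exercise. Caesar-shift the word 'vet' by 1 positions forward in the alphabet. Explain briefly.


Shift each letter by 1: v -> w, e -> f, t -> u. Result: 'wfu'.

wfu


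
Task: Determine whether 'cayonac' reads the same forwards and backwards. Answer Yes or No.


Forward: 'cayonac'
Reversed: 'canoyac'
They differ.

No


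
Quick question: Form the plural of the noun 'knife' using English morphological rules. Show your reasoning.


Apply rule: Change -fe to -ves. 'knife' becomes 'knives'.

knives


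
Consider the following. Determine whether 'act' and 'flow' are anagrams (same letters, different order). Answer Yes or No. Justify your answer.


Sorted letters of 'act': 'act'
Sorted letters of 'flow': 'flow'
They do not match.

No


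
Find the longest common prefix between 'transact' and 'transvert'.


Compare from the start: 5 characters match: 'trans'. Mismatch at position 6: 'a' vs 'v'.

trans


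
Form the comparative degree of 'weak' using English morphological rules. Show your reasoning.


Apply comparative formation (add -er): 'weak' -> 'weaker'.

weaker


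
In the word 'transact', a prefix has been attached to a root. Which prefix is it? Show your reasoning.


The word 'transact' = 'trans' (prefix) + 'act' (root). The prefix is 'trans'.

trans


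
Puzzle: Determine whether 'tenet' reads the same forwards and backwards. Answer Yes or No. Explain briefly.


Forward: 'tenet'
Reversed: 'tenet'
They are identical.

Yes


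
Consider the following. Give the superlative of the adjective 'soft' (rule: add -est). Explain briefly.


Apply superlative formation (add -est): 'soft' -> 'softest'.

softest


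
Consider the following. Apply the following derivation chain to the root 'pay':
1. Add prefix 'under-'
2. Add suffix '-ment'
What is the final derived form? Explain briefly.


Step 1: Add prefix 'under-' to 'pay' = 'underpay'
Step 2: Add suffix '-ment' to 'underpay' = 'underpayment'

underpayment


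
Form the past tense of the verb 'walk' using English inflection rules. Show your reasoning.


Apply rule: Add -ed. 'walk' becomes 'walked'.

walked


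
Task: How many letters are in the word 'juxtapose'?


Spell out 'juxtapose' and number each letter: j(1), u(2), x(3), t(4), a(5), p(6), o(7), s(8), e(9). Total: 9 letters.

9


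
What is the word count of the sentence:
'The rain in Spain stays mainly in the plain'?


Split into words: The | rain | in | Spain | stays | mainly | in | the | plain = 9 words.

9


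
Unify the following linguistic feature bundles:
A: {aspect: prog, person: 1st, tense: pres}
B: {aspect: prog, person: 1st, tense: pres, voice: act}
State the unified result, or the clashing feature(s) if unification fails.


Compare features:
aspect: A=prog vs B=prog -> unified: prog
person: A=1st vs B=1st -> unified: 1st
tense: A=pres vs B=pres -> unified: pres
voice: A=_ vs B=act -> unified: act
No clashes found.

Unified: {aspect: prog, person: 1st, tense: pres, voice: act}


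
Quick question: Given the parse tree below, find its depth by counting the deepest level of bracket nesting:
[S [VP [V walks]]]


Count bracket nesting levels:
'[' at pos 0: depth = 1
'[' at pos 3: depth = 2
'[' at pos 7: depth = 3
Maximum depth reached: 3

3


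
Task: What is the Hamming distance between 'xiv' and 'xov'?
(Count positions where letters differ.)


Alignment:
Position 1: 'x' vs 'x' = match
Position 2: 'i' vs 'o' = DIFFER
Position 3: 'v' vs 'v' = match
Total differences: 1

1


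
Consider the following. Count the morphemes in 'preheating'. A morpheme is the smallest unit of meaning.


Decomposition: pre- (prefix) + heat (root) + -ing (suffix) = 3 morpheme(s)

3 morphemes


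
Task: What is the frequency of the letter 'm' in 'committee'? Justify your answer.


Letter 'm' in 'committee': found at position(s) 3, 4 = 2 occurrence(s).

2


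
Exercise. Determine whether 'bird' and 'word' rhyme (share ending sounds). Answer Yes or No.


Rime (stressed vowel + following sounds) of 'bird': -ird = /ɜːrd/
Rime of 'word': -ord = /ɜːrd/
/ɜːrd/ and /ɜːrd/ are the same ending sound, so the words rhyme.

Yes


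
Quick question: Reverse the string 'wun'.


Reverse 'wun' character by character: 'nuw'.

nuw


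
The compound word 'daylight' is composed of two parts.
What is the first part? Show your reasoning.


Split 'daylight' into 'day' + 'light'. The first part is 'day'.

day


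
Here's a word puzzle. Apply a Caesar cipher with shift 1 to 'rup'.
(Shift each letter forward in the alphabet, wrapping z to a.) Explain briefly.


Shift each letter by 1: r -> s, u -> v, p -> q. Result: 'svq'.

svq


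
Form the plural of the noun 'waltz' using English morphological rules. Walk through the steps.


Apply rule: Add -es (sibilant/fricative ending). 'waltz' becomes 'waltzes'.

waltzes


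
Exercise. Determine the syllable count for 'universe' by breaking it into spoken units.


Break 'universe' into syllables: u-ni-verse -> u | ni | verse = 3 syllables

3 syllables


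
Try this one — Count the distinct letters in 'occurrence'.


Unique letters in 'occurrence': {c, e, n, o, r, u} = 6 distinct letters.

6


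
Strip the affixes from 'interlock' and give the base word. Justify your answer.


Remove prefix 'inter' from 'interlock' to get root 'lock'.

lock


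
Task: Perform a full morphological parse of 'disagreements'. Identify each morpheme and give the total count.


Step 1: Identify prefix: 'dis' (meaning: not/apart)
Step 2: Identify root: 'agree'
Step 3: Identify suffix(es): 'ment, s'
Decomposition: dis- (prefix: not/apart) + agree (root) + -ment (suffix: action/result) + -s (plural)
Total morphemes: 4

4 morphemes (dis- (prefix: not/apart) + agree (root) + -ment (suffix: action/result) + -s (plural))


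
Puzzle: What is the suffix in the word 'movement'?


The word 'movement' = 'move' (root) + '-ment' (suffix). The suffix is '-ment'.

ment


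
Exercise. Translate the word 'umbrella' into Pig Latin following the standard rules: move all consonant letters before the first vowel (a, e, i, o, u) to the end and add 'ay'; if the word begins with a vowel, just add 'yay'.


'umbrella' starts with a vowel, so add 'yay': 'umbrellayay'.

umbrellayay


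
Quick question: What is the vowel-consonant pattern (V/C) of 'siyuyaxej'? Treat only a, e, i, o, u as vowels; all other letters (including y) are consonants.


Letter mapping: s = C, i = V, y = C, u = V, y = C, a = V, x = C, e = V, j = C.

CVCVCVCVC


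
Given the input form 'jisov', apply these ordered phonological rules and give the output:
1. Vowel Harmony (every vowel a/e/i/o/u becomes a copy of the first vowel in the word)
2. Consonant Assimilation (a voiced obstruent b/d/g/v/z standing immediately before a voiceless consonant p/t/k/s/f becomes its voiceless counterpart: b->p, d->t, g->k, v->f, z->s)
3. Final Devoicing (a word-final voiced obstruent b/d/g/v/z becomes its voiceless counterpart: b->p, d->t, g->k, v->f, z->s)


Starting form: 'jisov'
Rule 1: Vowel Harmony: all vowels become 'i' (matching first vowel). 'jisov' -> 'jisiv'
Rule 2: Consonant Assimilation: no voiced obstruent (b/d/g/v/z) stands immediately before a voiceless consonant (p/t/k/s/f). No change.
Rule 3: Final Devoicing: word-final voiced obstruent 'v' becomes voiceless 'f'. 'jisiv' -> 'jisif'
Final form: 'jisif'

jisif


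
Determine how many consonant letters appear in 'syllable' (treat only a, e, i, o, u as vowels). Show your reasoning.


Consonants in 'syllable': s, y, l, l, b, l = 6 consonants.

6


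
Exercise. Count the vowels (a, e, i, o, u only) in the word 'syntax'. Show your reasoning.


Vowels in 'syntax': a = 1 vowels.

1


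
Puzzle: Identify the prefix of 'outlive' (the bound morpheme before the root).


The word 'outlive' = 'out' (prefix) + 'live' (root). The prefix is 'out'.

out


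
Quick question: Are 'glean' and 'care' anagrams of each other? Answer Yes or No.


Sorted letters of 'glean': 'aegln'
Sorted letters of 'care': 'acer'
They do not match.

No


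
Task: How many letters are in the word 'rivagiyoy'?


Spell out 'rivagiyoy' and number each letter: r(1), i(2), v(3), a(4), g(5), i(6), y(7), o(8), y(9). Total: 9 letters.

9


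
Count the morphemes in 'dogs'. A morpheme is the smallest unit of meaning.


Decomposition: dog (root) + -s (plural) = 2 morpheme(s)

2 morphemes


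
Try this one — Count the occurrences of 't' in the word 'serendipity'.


Letter 't' in 'serendipity': found at position(s) 10 = 1 occurrence(s).

1


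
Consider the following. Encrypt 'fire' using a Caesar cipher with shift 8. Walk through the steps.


Shift each letter by 8: f -> n, i -> q, r -> z, e -> m. Result: 'nqzm'.

nqzm


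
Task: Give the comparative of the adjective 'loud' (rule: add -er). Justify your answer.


Apply comparative formation (add -er): 'loud' -> 'louder'.

louder


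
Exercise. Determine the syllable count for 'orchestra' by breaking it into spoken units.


Break 'orchestra' into syllables: or-ches-tra -> or | ches | tra = 3 syllables

3 syllables


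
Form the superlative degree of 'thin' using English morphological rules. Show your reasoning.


Apply superlative formation (double final consonant, add -est): 'thin' -> 'thinnest'.

thinnest


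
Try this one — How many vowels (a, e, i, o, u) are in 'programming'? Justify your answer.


Vowels in 'programming': o, a, i = 3 vowels.

3


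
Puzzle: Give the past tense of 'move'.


Apply rule: Add -d (word ends in -e). 'move' becomes 'moved'.

moved


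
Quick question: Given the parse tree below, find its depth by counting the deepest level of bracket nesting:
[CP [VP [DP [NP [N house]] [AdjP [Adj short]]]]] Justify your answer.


Count bracket nesting levels:
'[' at pos 0: depth = 1
'[' at pos 4: depth = 2
'[' at pos 8: depth = 3
'[' at pos 12: depth = 4
'[' at pos 16: depth = 5
'[' at pos 27: depth = 4
'[' at pos 33: depth = 5
Maximum depth reached: 5

5


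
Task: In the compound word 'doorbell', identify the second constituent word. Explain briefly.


Split 'doorbell' into 'door' + 'bell'. The second part is 'bell'.

bell


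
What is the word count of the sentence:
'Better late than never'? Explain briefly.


Split into words: Better | late | than | never = 4 words.

4


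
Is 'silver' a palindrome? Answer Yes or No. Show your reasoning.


Forward: 'silver'
Reversed: 'revlis'
They differ.

No


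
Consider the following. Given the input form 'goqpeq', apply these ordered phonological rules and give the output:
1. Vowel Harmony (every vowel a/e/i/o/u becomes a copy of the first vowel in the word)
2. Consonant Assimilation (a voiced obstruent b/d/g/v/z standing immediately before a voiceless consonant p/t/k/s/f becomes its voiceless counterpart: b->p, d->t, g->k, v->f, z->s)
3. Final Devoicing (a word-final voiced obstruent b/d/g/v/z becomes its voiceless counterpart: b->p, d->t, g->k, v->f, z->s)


Starting form: 'goqpeq'
Rule 1: Vowel Harmony: all vowels become 'o' (matching first vowel). 'goqpeq' -> 'goqpoq'
Rule 2: Consonant Assimilation: no voiced obstruent (b/d/g/v/z) stands immediately before a voiceless consonant (p/t/k/s/f). No change.
Rule 3: Final Devoicing: final consonant 'q' is not one of the voiced obstruents b/d/g/v/z. No change.
Final form: 'goqpoq'

goqpoq


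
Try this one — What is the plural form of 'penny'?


Apply rule: Change -y to -ies (consonant + y). 'penny' becomes 'pennies'.

pennies


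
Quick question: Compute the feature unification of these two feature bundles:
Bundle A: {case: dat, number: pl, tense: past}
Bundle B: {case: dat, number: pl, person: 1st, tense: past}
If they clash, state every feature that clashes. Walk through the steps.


Compare features:
case: A=dat vs B=dat -> unified: dat
number: A=pl vs B=pl -> unified: pl
person: A=_ vs B=1st -> unified: 1st
tense: A=past vs B=past -> unified: past
No clashes found.

Unified: {case: dat, number: pl, person: 1st, tense: past}


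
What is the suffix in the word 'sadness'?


The word 'sadness' = 'sad' (root) + '-ness' (suffix). The suffix is '-ness'.

ness


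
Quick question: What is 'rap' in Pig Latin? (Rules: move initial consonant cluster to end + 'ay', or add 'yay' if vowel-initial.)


'rap': move consonant cluster 'r' to end and add 'ay': 'apray'.

apray


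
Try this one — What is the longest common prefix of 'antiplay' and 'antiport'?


Compare from the start: 5 characters match: 'antip'. Mismatch at position 6: 'l' vs 'o'.

antip


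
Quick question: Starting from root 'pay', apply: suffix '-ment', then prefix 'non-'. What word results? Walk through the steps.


Step 1: Add suffix '-ment' to 'pay' = 'payment'
Step 2: Add prefix 'non-' to 'payment' = 'nonpayment'

nonpayment


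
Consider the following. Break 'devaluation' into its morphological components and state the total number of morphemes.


Step 1: Identify prefix: 'de' (meaning: reverse/remove)
Step 2: Identify root: 'value'
Step 3: Identify suffix(es): 'ation'
Decomposition: de- (prefix: reverse/remove) + value (root) + -ation (suffix: act of)
Total morphemes: 3

3 morphemes (de- (prefix: reverse/remove) + value (root) + -ation (suffix: act of))


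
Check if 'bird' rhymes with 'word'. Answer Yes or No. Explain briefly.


Rime (stressed vowel + following sounds) of 'bird': -ird = /ɜːrd/
Rime of 'word': -ord = /ɜːrd/
/ɜːrd/ and /ɜːrd/ are the same ending sound, so the words rhyme.

Yes


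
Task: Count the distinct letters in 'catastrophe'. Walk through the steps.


Unique letters in 'catastrophe': {a, c, e, h, o, p, r, s, t} = 9 distinct letters.

9


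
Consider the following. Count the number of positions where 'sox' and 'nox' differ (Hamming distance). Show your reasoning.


Alignment:
Position 1: 's' vs 'n' = DIFFER
Position 2: 'o' vs 'o' = match
Position 3: 'x' vs 'x' = match
Total differences: 1

1


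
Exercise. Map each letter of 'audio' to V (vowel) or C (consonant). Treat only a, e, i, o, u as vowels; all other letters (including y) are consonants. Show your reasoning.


Letter mapping: a = V, u = V, d = C, i = V, o = V.

VVCVV


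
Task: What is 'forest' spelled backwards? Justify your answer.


Reverse 'forest' character by character: 'tserof'.

tserof


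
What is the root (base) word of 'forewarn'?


Remove prefix 'fore' from 'forewarn' to get root 'warn'.

warn


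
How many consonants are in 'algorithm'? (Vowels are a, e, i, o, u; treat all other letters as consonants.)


Consonants in 'algorithm': l, g, r, t, h, m = 6 consonants.

6


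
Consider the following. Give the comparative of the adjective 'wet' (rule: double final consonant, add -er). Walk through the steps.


Apply comparative formation (double final consonant, add -er): 'wet' -> 'wetter'.

wetter


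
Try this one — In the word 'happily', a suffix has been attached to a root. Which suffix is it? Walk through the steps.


The word 'happily' = 'happy' (root) + '-ly' (suffix). The suffix is '-ly'.

ly


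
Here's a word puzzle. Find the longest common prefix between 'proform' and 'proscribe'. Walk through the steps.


Compare from the start: 3 characters match: 'pro'. Mismatch at position 4: 'f' vs 's'.

pro


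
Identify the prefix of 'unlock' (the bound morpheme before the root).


The word 'unlock' = 'un' (prefix) + 'lock' (root). The prefix is 'un'.

un


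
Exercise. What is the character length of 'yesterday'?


Spell out 'yesterday' and number each letter: y(1), e(2), s(3), t(4), e(5), r(6), d(7), a(8), y(9). Total: 9 letters.

9


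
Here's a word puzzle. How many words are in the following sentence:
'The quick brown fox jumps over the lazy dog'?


Split into words: The | quick | brown | fox | jumps | over | the | lazy | dog = 9 words.

9


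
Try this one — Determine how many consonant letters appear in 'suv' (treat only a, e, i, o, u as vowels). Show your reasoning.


Consonants in 'suv': s, v = 2 consonants.

2


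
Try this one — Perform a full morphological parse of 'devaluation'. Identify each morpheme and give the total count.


Step 1: Identify prefix: 'de' (meaning: reverse/remove)
Step 2: Identify root: 'value'
Step 3: Identify suffix(es): 'ation'
Decomposition: de- (prefix: reverse/remove) + value (root) + -ation (suffix: act of)
Total morphemes: 3

3 morphemes (de- (prefix: reverse/remove) + value (root) + -ation (suffix: act of))


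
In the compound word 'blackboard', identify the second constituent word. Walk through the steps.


Split 'blackboard' into 'black' + 'board'. The second part is 'board'.

board


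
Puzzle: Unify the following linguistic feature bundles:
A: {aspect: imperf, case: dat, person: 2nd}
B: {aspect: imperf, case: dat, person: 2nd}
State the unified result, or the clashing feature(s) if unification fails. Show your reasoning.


Compare features:
aspect: A=imperf vs B=imperf -> unified: imperf
case: A=dat vs B=dat -> unified: dat
person: A=2nd vs B=2nd -> unified: 2nd
No clashes found.

Unified: {aspect: imperf, case: dat, person: 2nd}


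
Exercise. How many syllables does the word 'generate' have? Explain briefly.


Break 'generate' into syllables: gen-er-ate -> gen | er | ate = 3 syllables

3 syllables


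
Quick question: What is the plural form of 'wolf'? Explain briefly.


Apply rule: Change -f to -ves. 'wolf' becomes 'wolves'.

wolves


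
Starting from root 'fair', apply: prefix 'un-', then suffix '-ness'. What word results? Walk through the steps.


Step 1: Add prefix 'un-' to 'fair' = 'unfair'
Step 2: Add suffix '-ness' to 'unfair' = 'unfairness'

unfairness


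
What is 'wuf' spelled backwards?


Reverse 'wuf' character by character: 'fuw'.

fuw


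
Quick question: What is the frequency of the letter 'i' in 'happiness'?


Letter 'i' in 'happiness': found at position(s) 5 = 1 occurrence(s).

1


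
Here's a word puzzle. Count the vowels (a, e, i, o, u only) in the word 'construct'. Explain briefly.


Vowels in 'construct': o, u = 2 vowels.

2


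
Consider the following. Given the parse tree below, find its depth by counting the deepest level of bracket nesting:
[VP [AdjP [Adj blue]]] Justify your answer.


Count bracket nesting levels:
'[' at pos 0: depth = 1
'[' at pos 4: depth = 2
'[' at pos 10: depth = 3
Maximum depth reached: 3

3


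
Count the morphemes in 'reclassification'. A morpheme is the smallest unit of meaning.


Decomposition: re- (prefix) + class (root) + -ify (suffix) + -ation (suffix) = 4 morpheme(s)

4 morphemes


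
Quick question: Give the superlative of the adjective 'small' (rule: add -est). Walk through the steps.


Apply superlative formation (add -est): 'small' -> 'smallest'.

smallest


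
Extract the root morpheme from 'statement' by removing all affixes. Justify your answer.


Remove suffix '-ment' from 'statement' to get root 'state'.

state


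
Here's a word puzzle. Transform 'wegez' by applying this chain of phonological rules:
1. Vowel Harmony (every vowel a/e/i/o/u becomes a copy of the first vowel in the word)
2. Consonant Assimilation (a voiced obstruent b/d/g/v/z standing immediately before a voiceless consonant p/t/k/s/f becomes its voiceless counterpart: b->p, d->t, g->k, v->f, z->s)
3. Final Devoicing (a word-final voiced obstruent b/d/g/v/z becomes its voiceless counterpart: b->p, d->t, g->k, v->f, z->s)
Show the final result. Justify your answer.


Starting form: 'wegez'
Rule 1: Vowel Harmony: all vowels already match. No change.
Rule 2: Consonant Assimilation: no voiced obstruent (b/d/g/v/z) stands immediately before a voiceless consonant (p/t/k/s/f). No change.
Rule 3: Final Devoicing: word-final voiced obstruent 'z' becomes voiceless 's'. 'wegez' -> 'weges'
Final form: 'weges'

weges


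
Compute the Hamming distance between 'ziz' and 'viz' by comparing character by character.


Alignment:
Position 1: 'z' vs 'v' = DIFFER
Position 2: 'i' vs 'i' = match
Position 3: 'z' vs 'z' = match
Total differences: 1

1


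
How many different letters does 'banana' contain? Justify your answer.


Unique letters in 'banana': {a, b, n} = 3 distinct letters.

3


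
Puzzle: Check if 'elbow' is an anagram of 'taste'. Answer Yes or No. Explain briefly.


Sorted letters of 'elbow': 'below'
Sorted letters of 'taste': 'aestt'
They do not match.

No


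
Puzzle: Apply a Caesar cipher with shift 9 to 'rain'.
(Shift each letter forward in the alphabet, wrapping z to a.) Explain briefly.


Shift each letter by 9: r -> a, a -> j, i -> r, n -> w. Result: 'ajrw'.

ajrw


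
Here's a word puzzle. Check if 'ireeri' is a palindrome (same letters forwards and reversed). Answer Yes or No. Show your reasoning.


Forward: 'ireeri'
Reversed: 'ireeri'
They are identical.

Yes


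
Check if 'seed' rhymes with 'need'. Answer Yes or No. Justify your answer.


Rime (stressed vowel + following sounds) of 'seed': -eed = /iːd/
Rime of 'need': -eed = /iːd/
/iːd/ and /iːd/ are the same ending sound, so the words rhyme.

Yes


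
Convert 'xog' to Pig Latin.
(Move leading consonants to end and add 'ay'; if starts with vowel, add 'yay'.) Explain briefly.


'xog': move consonant cluster 'x' to end and add 'ay': 'ogxay'.

ogxay


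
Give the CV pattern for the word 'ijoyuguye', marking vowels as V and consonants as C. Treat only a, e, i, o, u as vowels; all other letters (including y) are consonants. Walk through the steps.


Letter mapping: i = V, j = C, o = V, y = C, u = V, g = C, u = V, y = C, e = V.

VCVCVCVCV


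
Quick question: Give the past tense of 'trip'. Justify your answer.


Apply rule: Double final consonant and add -ed. 'trip' becomes 'tripped'.

tripped


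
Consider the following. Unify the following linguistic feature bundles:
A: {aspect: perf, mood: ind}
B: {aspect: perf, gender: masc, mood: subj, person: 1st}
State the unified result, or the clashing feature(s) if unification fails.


Compare features:
aspect: A=perf vs B=perf -> unified: perf
gender: A=_ vs B=masc -> unified: masc
mood: A=ind vs B=subj -> CLASH
person: A=_ vs B=1st -> unified: 1st
Clash detected on feature 'mood' (ind vs subj); unification fails.

CLASH on 'mood' (ind vs subj)


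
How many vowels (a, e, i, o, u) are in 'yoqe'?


Vowels in 'yoqe': o, e = 2 vowels.

2


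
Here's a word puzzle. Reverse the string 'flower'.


Reverse 'flower' character by character: 'rewolf'.

rewolf


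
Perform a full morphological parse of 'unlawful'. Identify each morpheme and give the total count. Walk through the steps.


Step 1: Identify prefix: 'un' (meaning: not/reverse)
Step 2: Identify root: 'law'
Step 3: Identify suffix(es): 'ful'
Decomposition: un- (prefix: not/reverse) + law (root) + -ful (suffix: full of)
Total morphemes: 3

3 morphemes (un- (prefix: not/reverse) + law (root) + -ful (suffix: full of))


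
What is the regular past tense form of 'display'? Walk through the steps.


Apply rule: Add -ed. 'display' becomes 'displayed'.

displayed


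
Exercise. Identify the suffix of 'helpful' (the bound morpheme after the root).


The word 'helpful' = 'help' (root) + '-ful' (suffix). The suffix is '-ful'.

ful


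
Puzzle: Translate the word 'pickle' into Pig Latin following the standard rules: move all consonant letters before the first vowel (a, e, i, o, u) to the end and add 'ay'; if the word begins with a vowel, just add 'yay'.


'pickle': move consonant cluster 'p' to end and add 'ay': 'icklepay'.

icklepay


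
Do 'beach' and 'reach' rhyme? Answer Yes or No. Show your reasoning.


Rime (stressed vowel + following sounds) of 'beach': -each = /iːtʃ/
Rime of 'reach': -each = /iːtʃ/
/iːtʃ/ and /iːtʃ/ are the same ending sound, so the words rhyme.

Yes


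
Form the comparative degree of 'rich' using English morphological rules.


Apply comparative formation (add -er): 'rich' -> 'richer'.

richer
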